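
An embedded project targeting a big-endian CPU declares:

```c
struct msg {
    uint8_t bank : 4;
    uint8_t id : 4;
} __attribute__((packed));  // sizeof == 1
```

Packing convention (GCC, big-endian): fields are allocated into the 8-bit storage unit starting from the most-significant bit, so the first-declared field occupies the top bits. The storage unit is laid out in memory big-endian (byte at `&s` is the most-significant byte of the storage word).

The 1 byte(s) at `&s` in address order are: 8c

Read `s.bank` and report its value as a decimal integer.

8

[0]=0x8c (big-endian) → word 0x8c
bank:4 @ bit 4 → (0x8c>>4)&0xf = 0x8  ←
id:4 @ bit 0 → (0x8c>>0)&0xf = 0xc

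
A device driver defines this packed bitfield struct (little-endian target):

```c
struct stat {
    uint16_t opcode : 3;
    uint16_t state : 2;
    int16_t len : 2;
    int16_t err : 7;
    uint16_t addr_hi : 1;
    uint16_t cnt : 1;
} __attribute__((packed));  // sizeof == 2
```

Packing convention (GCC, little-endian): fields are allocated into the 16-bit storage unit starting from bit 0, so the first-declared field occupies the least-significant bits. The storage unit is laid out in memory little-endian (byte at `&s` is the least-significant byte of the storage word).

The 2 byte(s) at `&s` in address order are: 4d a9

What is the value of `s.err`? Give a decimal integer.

-46

[0]=0x4d [1]=0xa9 (little-endian) → word 0xa94d
opcode [0+:3] = (word>>0) & 0x7 = 5
state [3+:2] = (word>>3) & 0x3 = 1
len [5+:2] = (word>>5) & 0x3 = 2
err [7+:7] = (word>>7) & 0x7f = 82  ←
addr_hi [14+:1] = (word>>14) & 0x1 = 0
cnt [15+:1] = (word>>15) & 0x1 = 1
err signed 7b, MSB=1: 82 - 128 = -46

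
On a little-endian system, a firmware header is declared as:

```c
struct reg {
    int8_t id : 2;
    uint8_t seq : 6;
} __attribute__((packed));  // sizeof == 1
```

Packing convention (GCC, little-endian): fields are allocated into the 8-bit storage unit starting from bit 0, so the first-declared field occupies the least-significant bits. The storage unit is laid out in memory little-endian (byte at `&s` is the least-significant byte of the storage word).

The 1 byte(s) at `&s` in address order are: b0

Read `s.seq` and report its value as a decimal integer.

[0]=0xb0 (little-endian) → word 0xb0
id [0+:2] = (word>>0) & 0x3 = 0
seq [2+:6] = (word>>2) & 0x3f = 44  ←

44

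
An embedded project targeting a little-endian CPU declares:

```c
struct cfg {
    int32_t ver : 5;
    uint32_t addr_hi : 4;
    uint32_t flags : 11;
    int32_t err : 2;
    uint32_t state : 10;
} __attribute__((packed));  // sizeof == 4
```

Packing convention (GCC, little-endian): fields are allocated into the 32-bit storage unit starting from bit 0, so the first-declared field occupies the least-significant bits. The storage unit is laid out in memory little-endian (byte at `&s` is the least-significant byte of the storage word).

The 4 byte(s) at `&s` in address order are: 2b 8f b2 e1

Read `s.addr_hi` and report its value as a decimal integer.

[0]=0x2b [1]=0x8f [2]=0xb2 [3]=0xe1 (little-endian) → word 0xe1b28f2b
ver [0+:5] = (word>>0) & 0x1f = 11
addr_hi [5+:4] = (word>>5) & 0xf = 9  ←
flags [9+:11] = (word>>9) & 0x7ff = 327
err [20+:2] = (word>>20) & 0x3 = 3
state [22+:10] = (word>>22) & 0x3ff = 902

9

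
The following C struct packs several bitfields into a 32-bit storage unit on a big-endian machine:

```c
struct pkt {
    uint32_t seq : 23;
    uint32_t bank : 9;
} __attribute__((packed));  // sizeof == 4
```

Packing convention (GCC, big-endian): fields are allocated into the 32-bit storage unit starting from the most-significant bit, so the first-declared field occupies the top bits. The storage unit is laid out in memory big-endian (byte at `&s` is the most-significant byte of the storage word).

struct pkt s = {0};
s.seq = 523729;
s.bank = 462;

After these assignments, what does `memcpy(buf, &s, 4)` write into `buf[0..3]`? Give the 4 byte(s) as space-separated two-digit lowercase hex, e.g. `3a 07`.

0f fb a3 ce

[9+:23] seq=523729 & 0x7fffff = 0x7fdd1; word=0x0ffba200
[0+:9] bank=462 & 0x1ff = 0x1ce; word=0x0ffba3ce
word = 0x0ffba3ce → big-endian bytes:
  [0]=0x0f  [1]=0xfb  [2]=0xa3  [3]=0xce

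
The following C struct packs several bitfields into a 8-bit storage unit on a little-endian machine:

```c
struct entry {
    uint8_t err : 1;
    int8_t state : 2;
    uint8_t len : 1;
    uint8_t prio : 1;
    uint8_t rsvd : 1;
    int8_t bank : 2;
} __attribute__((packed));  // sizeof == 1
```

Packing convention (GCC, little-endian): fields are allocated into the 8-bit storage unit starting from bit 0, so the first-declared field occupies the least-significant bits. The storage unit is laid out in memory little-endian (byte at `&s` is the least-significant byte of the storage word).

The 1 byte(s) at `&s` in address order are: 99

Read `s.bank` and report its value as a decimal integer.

[0]=0x99 (little-endian) → word 0x99
err [0+:1] = (word>>0) & 0x1 = 1
state [1+:2] = (word>>1) & 0x3 = 0
len [3+:1] = (word>>3) & 0x1 = 1
prio [4+:1] = (word>>4) & 0x1 = 1
rsvd [5+:1] = (word>>5) & 0x1 = 0
bank [6+:2] = (word>>6) & 0x3 = 2  ←
bank signed 2b, MSB=1: 2 - 4 = -2

-2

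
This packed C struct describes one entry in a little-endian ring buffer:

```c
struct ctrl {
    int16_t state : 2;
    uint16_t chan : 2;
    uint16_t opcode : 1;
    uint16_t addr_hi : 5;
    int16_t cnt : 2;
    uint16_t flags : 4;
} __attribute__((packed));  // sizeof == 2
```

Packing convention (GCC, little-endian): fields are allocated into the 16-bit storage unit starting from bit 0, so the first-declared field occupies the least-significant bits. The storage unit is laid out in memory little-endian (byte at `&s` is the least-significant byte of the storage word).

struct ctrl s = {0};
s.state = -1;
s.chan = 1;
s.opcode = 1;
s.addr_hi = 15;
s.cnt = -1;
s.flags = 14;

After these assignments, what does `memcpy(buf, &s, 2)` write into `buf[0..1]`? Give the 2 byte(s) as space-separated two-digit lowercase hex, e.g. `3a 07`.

f7 ed

[0+:2] state=-1 & 0x3 = 0x3; word=0x0003
[2+:2] chan=1 & 0x3 = 0x1; word=0x0007
[4+:1] opcode=1 & 0x1 = 0x1; word=0x0017
[5+:5] addr_hi=15 & 0x1f = 0xf; word=0x01f7
[10+:2] cnt=-1 & 0x3 = 0x3; word=0x0df7
[12+:4] flags=14 & 0xf = 0xe; word=0xedf7
word = 0xedf7 → little-endian bytes:
  [0]=0xf7  [1]=0xed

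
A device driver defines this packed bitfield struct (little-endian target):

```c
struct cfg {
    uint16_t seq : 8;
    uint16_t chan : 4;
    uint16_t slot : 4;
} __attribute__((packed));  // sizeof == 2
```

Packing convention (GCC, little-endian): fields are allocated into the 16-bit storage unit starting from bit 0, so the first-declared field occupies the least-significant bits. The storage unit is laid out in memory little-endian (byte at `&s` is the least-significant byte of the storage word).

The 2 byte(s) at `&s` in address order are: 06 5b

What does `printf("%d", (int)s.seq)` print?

6

[0]=0x06 [1]=0x5b (little-endian) → word 0x5b06
seq:8 @ bit 0 → (0x5b06>>0)&0xff = 0x6  ←
chan:4 @ bit 8 → (0x5b06>>8)&0xf = 0xb
slot:4 @ bit 12 → (0x5b06>>12)&0xf = 0x5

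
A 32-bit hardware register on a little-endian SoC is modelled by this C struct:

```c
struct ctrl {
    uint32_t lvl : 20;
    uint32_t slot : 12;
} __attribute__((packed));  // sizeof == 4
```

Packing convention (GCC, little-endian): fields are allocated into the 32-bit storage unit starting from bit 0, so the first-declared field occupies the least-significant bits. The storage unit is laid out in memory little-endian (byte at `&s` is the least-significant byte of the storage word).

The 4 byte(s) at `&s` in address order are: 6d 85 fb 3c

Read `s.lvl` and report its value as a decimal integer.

755053

[0]=0x6d [1]=0x85 [2]=0xfb [3]=0x3c (little-endian) → word 0x3cfb856d
lvl:20 @ bit 0 → (0x3cfb856d>>0)&0xfffff = 0xb856d  ←
slot:12 @ bit 20 → (0x3cfb856d>>20)&0xfff = 0x3cf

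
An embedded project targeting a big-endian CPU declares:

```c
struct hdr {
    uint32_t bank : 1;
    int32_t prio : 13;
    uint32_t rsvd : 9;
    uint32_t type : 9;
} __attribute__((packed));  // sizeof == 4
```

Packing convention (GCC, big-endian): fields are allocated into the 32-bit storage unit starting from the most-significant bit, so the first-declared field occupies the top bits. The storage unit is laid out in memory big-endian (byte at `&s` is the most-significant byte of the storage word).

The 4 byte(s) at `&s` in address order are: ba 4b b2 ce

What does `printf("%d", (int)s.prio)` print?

[0]=0xba [1]=0x4b [2]=0xb2 [3]=0xce (big-endian) → word 0xba4bb2ce
bank [31+:1] = (word>>31) & 0x1 = 1
prio [18+:13] = (word>>18) & 0x1fff = 3730  ←
rsvd [9+:9] = (word>>9) & 0x1ff = 473
type [0+:9] = (word>>0) & 0x1ff = 206
prio signed 13b, MSB=0: value = 3730

3730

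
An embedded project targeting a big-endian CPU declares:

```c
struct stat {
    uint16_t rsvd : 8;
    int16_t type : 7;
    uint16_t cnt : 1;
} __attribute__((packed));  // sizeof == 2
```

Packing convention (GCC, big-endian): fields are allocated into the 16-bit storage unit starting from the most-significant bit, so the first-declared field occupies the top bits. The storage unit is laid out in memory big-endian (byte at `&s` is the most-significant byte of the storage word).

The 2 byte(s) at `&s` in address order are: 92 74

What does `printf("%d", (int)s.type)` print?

[0]=0x92 [1]=0x74 (big-endian) → word 0x9274
rsvd [8+:8] = (word>>8) & 0xff = 146
type [1+:7] = (word>>1) & 0x7f = 58  ←
cnt [0+:1] = (word>>0) & 0x1 = 0
type signed 7b, MSB=0: value = 58

58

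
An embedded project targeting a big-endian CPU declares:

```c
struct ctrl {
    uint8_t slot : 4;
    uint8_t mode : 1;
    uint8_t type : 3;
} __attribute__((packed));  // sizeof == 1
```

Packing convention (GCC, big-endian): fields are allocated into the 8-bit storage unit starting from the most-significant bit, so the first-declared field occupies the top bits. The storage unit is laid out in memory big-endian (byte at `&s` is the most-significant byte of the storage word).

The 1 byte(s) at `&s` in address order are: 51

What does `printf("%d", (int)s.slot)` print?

[0]=0x51 (big-endian) → word 0x51
slot:4 @ bit 4 → (0x51>>4)&0xf = 0x5  ←
mode:1 @ bit 3 → (0x51>>3)&0x1 = 0x0
type:3 @ bit 0 → (0x51>>0)&0x7 = 0x1

5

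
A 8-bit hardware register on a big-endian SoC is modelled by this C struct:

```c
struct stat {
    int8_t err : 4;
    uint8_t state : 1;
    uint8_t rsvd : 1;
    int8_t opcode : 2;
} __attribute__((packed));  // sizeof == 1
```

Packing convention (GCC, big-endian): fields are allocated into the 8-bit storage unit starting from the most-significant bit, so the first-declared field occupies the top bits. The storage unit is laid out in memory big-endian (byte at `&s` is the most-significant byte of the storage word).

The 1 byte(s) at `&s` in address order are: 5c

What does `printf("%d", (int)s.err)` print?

5

[0]=0x5c (big-endian) → word 0x5c
err [4+:4] = (word>>4) & 0xf = 5  ←
state [3+:1] = (word>>3) & 0x1 = 1
rsvd [2+:1] = (word>>2) & 0x1 = 1
opcode [0+:2] = (word>>0) & 0x3 = 0
err signed 4b, MSB=0: value = 5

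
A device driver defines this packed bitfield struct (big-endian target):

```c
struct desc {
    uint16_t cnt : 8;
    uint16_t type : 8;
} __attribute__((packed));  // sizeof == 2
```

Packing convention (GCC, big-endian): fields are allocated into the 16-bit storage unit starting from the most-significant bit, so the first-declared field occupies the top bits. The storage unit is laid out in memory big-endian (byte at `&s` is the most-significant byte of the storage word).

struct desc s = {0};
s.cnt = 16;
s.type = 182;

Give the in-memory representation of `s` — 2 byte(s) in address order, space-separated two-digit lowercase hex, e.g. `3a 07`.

[8+:8] cnt=16 & 0xff = 0x10; word=0x1000
[0+:8] type=182 & 0xff = 0xb6; word=0x10b6
word = 0x10b6 → big-endian bytes:
  [0]=0x10  [1]=0xb6

10 b6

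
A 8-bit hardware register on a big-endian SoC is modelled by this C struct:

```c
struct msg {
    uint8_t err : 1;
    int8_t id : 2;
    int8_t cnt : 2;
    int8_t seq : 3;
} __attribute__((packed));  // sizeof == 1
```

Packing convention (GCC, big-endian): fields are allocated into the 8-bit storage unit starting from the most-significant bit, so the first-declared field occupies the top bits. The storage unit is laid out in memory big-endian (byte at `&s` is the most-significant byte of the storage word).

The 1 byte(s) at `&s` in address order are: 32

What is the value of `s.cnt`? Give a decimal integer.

[0]=0x32 (big-endian) → word 0x32
err:1 @ bit 7 → (0x32>>7)&0x1 = 0x0
id:2 @ bit 5 → (0x32>>5)&0x3 = 0x1
cnt:2 @ bit 3 → (0x32>>3)&0x3 = 0x2  ←
seq:3 @ bit 0 → (0x32>>0)&0x7 = 0x2
cnt signed 2b, MSB=1: 2 - 4 = -2

-2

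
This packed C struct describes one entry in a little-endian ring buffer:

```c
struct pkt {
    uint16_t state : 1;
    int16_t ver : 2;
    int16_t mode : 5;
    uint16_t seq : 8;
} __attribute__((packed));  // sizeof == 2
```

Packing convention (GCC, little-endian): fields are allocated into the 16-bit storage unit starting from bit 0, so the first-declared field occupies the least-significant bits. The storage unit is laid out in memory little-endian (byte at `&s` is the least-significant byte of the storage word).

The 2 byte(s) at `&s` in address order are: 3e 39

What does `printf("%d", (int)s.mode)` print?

7

[0]=0x3e [1]=0x39 (little-endian) → word 0x393e
state:1 @ bit 0 → (0x393e>>0)&0x1 = 0x0
ver:2 @ bit 1 → (0x393e>>1)&0x3 = 0x3
mode:5 @ bit 3 → (0x393e>>3)&0x1f = 0x7  ←
seq:8 @ bit 8 → (0x393e>>8)&0xff = 0x39
mode signed 5b, MSB=0: value = 7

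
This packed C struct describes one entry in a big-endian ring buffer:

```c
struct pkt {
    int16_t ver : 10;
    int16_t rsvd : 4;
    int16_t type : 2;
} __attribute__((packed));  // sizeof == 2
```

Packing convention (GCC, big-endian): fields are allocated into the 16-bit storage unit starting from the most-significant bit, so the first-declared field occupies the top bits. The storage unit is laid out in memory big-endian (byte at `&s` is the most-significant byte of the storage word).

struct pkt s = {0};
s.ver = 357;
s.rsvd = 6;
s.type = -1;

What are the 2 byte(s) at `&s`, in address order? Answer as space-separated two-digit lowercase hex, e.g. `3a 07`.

ver (10b) val=357 bits=0x165 at bit 6: 0x5940
rsvd (4b) val=6 bits=0x6 at bit 2: 0x5958
type (2b) val=-1 bits=0x3 at bit 0: 0x595b
word = 0x595b → big-endian bytes:
  [0]=0x59  [1]=0x5b

59 5b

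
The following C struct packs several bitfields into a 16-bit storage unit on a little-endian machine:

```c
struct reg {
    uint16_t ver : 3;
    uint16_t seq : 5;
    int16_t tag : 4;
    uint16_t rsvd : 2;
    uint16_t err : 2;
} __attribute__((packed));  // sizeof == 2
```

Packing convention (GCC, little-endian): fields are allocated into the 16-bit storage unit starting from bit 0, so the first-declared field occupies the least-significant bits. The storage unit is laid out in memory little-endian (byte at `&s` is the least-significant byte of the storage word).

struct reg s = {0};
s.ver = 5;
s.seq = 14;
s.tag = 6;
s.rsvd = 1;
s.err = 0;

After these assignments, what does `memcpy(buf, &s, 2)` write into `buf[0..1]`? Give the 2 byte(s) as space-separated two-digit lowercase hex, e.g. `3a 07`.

75 16

[0+:3] ver=5 & 0x7 = 0x5; word=0x0005
[3+:5] seq=14 & 0x1f = 0xe; word=0x0075
[8+:4] tag=6 & 0xf = 0x6; word=0x0675
[12+:2] rsvd=1 & 0x3 = 0x1; word=0x1675
[14+:2] err=0 & 0x3 = 0x0; word=0x1675
word = 0x1675 → little-endian bytes:
  [0]=0x75  [1]=0x16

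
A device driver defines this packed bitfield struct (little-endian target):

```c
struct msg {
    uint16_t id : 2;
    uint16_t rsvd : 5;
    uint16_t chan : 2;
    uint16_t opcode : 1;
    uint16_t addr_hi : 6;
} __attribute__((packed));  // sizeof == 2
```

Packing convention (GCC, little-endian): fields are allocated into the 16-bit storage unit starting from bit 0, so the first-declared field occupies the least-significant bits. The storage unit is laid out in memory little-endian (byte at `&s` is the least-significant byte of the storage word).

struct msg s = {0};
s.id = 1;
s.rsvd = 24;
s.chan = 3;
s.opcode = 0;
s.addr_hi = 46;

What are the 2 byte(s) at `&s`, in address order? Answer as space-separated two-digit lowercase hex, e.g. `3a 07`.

id (2b) val=1 bits=0x1 at bit 0: 0x0001
rsvd (5b) val=24 bits=0x18 at bit 2: 0x0061
chan (2b) val=3 bits=0x3 at bit 7: 0x01e1
opcode (1b) val=0 bits=0x0 at bit 9: 0x01e1
addr_hi (6b) val=46 bits=0x2e at bit 10: 0xb9e1
word = 0xb9e1 → little-endian bytes:
  [0]=0xe1  [1]=0xb9

e1 b9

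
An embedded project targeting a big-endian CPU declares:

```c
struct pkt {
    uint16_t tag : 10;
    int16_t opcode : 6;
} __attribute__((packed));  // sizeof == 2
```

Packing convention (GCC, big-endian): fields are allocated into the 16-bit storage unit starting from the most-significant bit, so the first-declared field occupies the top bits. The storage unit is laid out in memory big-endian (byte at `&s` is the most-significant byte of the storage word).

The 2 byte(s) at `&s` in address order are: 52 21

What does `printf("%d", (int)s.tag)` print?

328

[0]=0x52 [1]=0x21 (big-endian) → word 0x5221
tag:10 @ bit 6 → (0x5221>>6)&0x3ff = 0x148  ←
opcode:6 @ bit 0 → (0x5221>>0)&0x3f = 0x21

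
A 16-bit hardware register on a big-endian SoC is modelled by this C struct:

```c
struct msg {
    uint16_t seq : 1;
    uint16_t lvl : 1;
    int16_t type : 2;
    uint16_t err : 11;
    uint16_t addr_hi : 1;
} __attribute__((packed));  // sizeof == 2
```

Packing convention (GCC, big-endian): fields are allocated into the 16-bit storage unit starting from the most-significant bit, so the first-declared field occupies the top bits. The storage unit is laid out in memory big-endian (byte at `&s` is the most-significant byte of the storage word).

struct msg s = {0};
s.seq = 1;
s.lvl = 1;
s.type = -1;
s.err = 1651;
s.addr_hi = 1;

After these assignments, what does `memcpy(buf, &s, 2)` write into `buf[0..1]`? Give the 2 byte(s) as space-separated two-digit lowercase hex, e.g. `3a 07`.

fc e7

[15+:1] seq=1 & 0x1 = 0x1; word=0x8000
[14+:1] lvl=1 & 0x1 = 0x1; word=0xc000
[12+:2] type=-1 & 0x3 = 0x3; word=0xf000
[1+:11] err=1651 & 0x7ff = 0x673; word=0xfce6
[0+:1] addr_hi=1 & 0x1 = 0x1; word=0xfce7
word = 0xfce7 → big-endian bytes:
  [0]=0xfc  [1]=0xe7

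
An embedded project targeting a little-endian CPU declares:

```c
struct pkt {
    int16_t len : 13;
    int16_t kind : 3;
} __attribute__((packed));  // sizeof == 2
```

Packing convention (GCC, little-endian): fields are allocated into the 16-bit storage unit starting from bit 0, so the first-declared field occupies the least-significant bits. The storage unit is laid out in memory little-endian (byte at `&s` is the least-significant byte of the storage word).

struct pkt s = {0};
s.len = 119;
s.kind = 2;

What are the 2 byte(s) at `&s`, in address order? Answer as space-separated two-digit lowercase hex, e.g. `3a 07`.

77 40

len:13 = 119 → 0x77 << 0 → word 0x0077
kind:3 = 2 → 0x2 << 13 → word 0x4077
word = 0x4077 → little-endian bytes:
  [0]=0x77  [1]=0x40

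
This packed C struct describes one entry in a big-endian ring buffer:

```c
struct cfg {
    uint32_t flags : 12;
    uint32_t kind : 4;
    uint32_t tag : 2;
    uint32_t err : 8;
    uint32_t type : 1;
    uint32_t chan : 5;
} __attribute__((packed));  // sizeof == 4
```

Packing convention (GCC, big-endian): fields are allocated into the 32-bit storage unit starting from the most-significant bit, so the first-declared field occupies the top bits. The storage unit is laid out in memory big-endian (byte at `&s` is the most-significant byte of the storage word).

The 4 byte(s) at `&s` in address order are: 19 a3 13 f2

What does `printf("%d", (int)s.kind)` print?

3

[0]=0x19 [1]=0xa3 [2]=0x13 [3]=0xf2 (big-endian) → word 0x19a313f2
flags [20+:12] = (word>>20) & 0xfff = 410
kind [16+:4] = (word>>16) & 0xf = 3  ←
tag [14+:2] = (word>>14) & 0x3 = 0
err [6+:8] = (word>>6) & 0xff = 79
type [5+:1] = (word>>5) & 0x1 = 1
chan [0+:5] = (word>>0) & 0x1f = 18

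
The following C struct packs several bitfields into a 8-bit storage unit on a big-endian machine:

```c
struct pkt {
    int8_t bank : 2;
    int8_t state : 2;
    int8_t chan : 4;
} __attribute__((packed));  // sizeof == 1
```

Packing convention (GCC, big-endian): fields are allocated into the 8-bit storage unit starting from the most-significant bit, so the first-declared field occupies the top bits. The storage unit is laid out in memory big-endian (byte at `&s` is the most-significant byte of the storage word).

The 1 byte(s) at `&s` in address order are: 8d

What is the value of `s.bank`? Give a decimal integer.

-2

[0]=0x8d (big-endian) → word 0x8d
bank [6+:2] = (word>>6) & 0x3 = 2  ←
state [4+:2] = (word>>4) & 0x3 = 0
chan [0+:4] = (word>>0) & 0xf = 13
bank signed 2b, MSB=1: 2 - 4 = -2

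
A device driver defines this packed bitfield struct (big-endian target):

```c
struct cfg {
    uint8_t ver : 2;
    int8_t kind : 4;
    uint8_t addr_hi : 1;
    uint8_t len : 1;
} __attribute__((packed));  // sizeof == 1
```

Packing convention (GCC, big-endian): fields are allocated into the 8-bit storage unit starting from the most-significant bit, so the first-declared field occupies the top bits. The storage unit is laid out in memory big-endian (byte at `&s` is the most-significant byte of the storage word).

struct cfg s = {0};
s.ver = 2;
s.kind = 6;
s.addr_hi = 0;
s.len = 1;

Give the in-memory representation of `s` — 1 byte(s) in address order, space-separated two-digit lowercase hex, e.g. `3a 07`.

ver:2 = 2 → 0x2 << 6 → word 0x80
kind:4 = 6 → 0x6 << 2 → word 0x98
addr_hi:1 = 0 → 0x0 << 1 → word 0x98
len:1 = 1 → 0x1 << 0 → word 0x99
word = 0x99 → big-endian bytes:
  [0]=0x99

99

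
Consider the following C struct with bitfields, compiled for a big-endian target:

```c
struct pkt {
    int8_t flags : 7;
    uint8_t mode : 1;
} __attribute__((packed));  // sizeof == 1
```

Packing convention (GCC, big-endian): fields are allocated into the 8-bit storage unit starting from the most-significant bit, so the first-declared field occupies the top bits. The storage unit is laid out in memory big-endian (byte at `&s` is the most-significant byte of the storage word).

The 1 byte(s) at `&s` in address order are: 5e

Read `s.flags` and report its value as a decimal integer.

[0]=0x5e (big-endian) → word 0x5e
flags [1+:7] = (word>>1) & 0x7f = 47  ←
mode [0+:1] = (word>>0) & 0x1 = 0
flags signed 7b, MSB=0: value = 47

47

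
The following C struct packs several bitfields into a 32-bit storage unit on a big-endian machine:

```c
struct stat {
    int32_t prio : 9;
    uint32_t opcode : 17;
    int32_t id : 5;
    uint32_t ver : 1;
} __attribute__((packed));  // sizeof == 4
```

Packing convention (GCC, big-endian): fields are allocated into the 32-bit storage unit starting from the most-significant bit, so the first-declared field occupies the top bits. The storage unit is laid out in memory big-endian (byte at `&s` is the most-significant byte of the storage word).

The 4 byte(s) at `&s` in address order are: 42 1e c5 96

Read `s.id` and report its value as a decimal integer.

[0]=0x42 [1]=0x1e [2]=0xc5 [3]=0x96 (big-endian) → word 0x421ec596
prio [23+:9] = (word>>23) & 0x1ff = 132
opcode [6+:17] = (word>>6) & 0x1ffff = 31510
id [1+:5] = (word>>1) & 0x1f = 11  ←
ver [0+:1] = (word>>0) & 0x1 = 0
id signed 5b, MSB=0: value = 11

11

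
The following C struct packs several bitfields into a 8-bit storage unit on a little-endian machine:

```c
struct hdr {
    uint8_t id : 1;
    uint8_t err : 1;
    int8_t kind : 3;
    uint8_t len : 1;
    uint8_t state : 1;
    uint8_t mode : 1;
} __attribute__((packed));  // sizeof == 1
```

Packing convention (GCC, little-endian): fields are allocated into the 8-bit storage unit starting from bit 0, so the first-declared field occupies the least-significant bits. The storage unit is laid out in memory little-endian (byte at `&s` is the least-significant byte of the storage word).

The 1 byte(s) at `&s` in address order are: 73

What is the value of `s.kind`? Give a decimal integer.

[0]=0x73 (little-endian) → word 0x73
id [0+:1] = (word>>0) & 0x1 = 1
err [1+:1] = (word>>1) & 0x1 = 1
kind [2+:3] = (word>>2) & 0x7 = 4  ←
len [5+:1] = (word>>5) & 0x1 = 1
state [6+:1] = (word>>6) & 0x1 = 1
mode [7+:1] = (word>>7) & 0x1 = 0
kind signed 3b, MSB=1: 4 - 8 = -4

-4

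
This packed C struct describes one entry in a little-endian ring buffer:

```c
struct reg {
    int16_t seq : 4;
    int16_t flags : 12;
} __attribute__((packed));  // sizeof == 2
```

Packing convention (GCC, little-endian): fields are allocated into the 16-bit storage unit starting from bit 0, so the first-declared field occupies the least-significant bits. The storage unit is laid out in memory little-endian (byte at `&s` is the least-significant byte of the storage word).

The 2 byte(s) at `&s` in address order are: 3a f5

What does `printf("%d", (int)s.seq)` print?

-6

[0]=0x3a [1]=0xf5 (little-endian) → word 0xf53a
seq:4 @ bit 0 → (0xf53a>>0)&0xf = 0xa  ←
flags:12 @ bit 4 → (0xf53a>>4)&0xfff = 0xf53
seq signed 4b, MSB=1: 10 - 16 = -6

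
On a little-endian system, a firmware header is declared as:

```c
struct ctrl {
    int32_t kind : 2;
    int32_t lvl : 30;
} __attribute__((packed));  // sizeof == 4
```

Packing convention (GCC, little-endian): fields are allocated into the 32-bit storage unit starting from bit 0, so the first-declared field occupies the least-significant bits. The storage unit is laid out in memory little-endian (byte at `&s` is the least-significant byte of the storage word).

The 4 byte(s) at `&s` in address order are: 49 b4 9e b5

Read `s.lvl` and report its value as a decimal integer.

[0]=0x49 [1]=0xb4 [2]=0x9e [3]=0xb5 (little-endian) → word 0xb59eb449
kind [0+:2] = (word>>0) & 0x3 = 1
lvl [2+:30] = (word>>2) & 0x3fffffff = 761769234  ←
lvl signed 30b, MSB=1: 761769234 - 1073741824 = -311972590

-311972590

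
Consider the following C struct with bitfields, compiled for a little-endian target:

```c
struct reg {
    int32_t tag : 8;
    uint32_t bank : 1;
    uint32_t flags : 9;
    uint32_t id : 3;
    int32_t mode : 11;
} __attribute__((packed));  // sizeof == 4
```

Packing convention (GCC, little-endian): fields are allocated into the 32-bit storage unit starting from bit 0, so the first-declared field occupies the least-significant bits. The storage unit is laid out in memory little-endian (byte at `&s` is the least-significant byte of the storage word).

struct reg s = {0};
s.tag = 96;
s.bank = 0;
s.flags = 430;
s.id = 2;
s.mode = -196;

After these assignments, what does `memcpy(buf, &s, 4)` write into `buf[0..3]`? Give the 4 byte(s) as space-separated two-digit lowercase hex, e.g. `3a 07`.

60 5c 8b e7

tag:8 = 96 → 0x60 << 0 → word 0x00000060
bank:1 = 0 → 0x0 << 8 → word 0x00000060
flags:9 = 430 → 0x1ae << 9 → word 0x00035c60
id:3 = 2 → 0x2 << 18 → word 0x000b5c60
mode:11 = -196 → 0x73c << 21 → word 0xe78b5c60
word = 0xe78b5c60 → little-endian bytes:
  [0]=0x60  [1]=0x5c  [2]=0x8b  [3]=0xe7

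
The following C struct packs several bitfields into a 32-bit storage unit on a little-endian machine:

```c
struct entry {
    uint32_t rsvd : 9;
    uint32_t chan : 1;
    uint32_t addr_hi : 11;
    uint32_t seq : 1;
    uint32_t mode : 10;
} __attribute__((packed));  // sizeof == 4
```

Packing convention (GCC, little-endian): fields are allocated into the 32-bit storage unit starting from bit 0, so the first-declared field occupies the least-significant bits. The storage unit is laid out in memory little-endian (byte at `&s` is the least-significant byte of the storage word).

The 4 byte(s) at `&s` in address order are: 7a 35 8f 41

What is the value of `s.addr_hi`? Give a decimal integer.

[0]=0x7a [1]=0x35 [2]=0x8f [3]=0x41 (little-endian) → word 0x418f357a
rsvd:9 @ bit 0 → (0x418f357a>>0)&0x1ff = 0x17a
chan:1 @ bit 9 → (0x418f357a>>9)&0x1 = 0x0
addr_hi:11 @ bit 10 → (0x418f357a>>10)&0x7ff = 0x3cd  ←
seq:1 @ bit 21 → (0x418f357a>>21)&0x1 = 0x0
mode:10 @ bit 22 → (0x418f357a>>22)&0x3ff = 0x106

973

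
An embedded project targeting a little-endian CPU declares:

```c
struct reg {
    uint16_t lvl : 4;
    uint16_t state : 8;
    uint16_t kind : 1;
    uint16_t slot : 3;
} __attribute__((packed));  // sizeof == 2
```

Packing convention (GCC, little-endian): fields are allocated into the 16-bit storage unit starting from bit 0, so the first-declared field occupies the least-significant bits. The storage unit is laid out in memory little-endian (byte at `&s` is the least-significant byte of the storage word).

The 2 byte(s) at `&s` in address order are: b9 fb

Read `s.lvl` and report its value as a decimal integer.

9

[0]=0xb9 [1]=0xfb (little-endian) → word 0xfbb9
lvl:4 @ bit 0 → (0xfbb9>>0)&0xf = 0x9  ←
state:8 @ bit 4 → (0xfbb9>>4)&0xff = 0xbb
kind:1 @ bit 12 → (0xfbb9>>12)&0x1 = 0x1
slot:3 @ bit 13 → (0xfbb9>>13)&0x7 = 0x7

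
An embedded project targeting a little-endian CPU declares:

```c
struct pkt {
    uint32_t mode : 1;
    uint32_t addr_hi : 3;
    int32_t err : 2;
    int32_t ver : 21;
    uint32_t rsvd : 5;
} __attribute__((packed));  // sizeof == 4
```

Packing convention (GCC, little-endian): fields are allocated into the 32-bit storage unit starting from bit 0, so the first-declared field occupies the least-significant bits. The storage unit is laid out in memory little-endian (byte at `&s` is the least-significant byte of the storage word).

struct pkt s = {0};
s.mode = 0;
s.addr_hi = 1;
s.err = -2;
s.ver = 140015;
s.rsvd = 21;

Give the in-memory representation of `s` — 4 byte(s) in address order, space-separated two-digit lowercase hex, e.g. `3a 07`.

mode:1 = 0 → 0x0 << 0 → word 0x00000000
addr_hi:3 = 1 → 0x1 << 1 → word 0x00000002
err:2 = -2 → 0x2 << 4 → word 0x00000022
ver:21 = 140015 → 0x222ef << 6 → word 0x0088bbe2
rsvd:5 = 21 → 0x15 << 27 → word 0xa888bbe2
word = 0xa888bbe2 → little-endian bytes:
  [0]=0xe2  [1]=0xbb  [2]=0x88  [3]=0xa8

e2 bb 88 a8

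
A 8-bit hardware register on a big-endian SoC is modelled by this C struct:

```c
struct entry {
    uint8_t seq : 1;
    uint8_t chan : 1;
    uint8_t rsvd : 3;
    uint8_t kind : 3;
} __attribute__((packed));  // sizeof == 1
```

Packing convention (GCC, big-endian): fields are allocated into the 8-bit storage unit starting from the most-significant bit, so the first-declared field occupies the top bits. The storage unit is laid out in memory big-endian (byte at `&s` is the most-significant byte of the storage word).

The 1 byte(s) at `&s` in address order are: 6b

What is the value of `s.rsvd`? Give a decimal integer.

5

[0]=0x6b (big-endian) → word 0x6b
seq [7+:1] = (word>>7) & 0x1 = 0
chan [6+:1] = (word>>6) & 0x1 = 1
rsvd [3+:3] = (word>>3) & 0x7 = 5  ←
kind [0+:3] = (word>>0) & 0x7 = 3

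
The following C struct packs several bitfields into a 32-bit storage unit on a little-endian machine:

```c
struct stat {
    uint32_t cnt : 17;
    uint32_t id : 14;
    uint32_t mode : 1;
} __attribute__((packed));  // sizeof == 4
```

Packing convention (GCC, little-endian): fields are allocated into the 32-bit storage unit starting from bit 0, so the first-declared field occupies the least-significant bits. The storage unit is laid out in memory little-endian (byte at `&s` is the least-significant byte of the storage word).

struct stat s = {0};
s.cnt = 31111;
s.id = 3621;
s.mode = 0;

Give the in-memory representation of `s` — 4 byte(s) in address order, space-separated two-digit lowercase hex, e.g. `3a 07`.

cnt (17b) val=31111 bits=0x7987 at bit 0: 0x00007987
id (14b) val=3621 bits=0xe25 at bit 17: 0x1c4a7987
mode (1b) val=0 bits=0x0 at bit 31: 0x1c4a7987
word = 0x1c4a7987 → little-endian bytes:
  [0]=0x87  [1]=0x79  [2]=0x4a  [3]=0x1c

87 79 4a 1c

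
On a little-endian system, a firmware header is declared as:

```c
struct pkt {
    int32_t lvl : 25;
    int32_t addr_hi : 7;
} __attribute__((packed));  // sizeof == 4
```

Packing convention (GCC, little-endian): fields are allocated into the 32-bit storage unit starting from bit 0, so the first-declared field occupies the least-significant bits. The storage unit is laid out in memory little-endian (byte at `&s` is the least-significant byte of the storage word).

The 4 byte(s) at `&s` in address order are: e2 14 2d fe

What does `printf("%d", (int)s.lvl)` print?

2954466

[0]=0xe2 [1]=0x14 [2]=0x2d [3]=0xfe (little-endian) → word 0xfe2d14e2
lvl [0+:25] = (word>>0) & 0x1ffffff = 2954466  ←
addr_hi [25+:7] = (word>>25) & 0x7f = 127
lvl signed 25b, MSB=0: value = 2954466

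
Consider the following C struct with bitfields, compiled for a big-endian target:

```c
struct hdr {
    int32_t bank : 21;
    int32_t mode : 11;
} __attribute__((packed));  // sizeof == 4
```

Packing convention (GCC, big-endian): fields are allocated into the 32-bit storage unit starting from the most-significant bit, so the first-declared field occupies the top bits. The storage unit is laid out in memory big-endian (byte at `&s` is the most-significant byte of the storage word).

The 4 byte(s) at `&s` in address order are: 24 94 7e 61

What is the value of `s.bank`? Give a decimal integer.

299663

[0]=0x24 [1]=0x94 [2]=0x7e [3]=0x61 (big-endian) → word 0x24947e61
bank [11+:21] = (word>>11) & 0x1fffff = 299663  ←
mode [0+:11] = (word>>0) & 0x7ff = 1633
bank signed 21b, MSB=0: value = 299663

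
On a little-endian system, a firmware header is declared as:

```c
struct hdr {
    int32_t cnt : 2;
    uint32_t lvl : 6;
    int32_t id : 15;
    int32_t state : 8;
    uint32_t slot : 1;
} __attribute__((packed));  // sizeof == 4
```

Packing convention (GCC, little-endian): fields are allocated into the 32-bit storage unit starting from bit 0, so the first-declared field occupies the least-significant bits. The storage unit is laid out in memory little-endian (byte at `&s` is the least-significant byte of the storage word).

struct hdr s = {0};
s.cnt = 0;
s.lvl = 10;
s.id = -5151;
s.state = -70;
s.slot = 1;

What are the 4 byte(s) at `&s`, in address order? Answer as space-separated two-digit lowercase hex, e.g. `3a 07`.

28 e1 6b dd

[0+:2] cnt=0 & 0x3 = 0x0; word=0x00000000
[2+:6] lvl=10 & 0x3f = 0xa; word=0x00000028
[8+:15] id=-5151 & 0x7fff = 0x6be1; word=0x006be128
[23+:8] state=-70 & 0xff = 0xba; word=0x5d6be128
[31+:1] slot=1 & 0x1 = 0x1; word=0xdd6be128
word = 0xdd6be128 → little-endian bytes:
  [0]=0x28  [1]=0xe1  [2]=0x6b  [3]=0xdd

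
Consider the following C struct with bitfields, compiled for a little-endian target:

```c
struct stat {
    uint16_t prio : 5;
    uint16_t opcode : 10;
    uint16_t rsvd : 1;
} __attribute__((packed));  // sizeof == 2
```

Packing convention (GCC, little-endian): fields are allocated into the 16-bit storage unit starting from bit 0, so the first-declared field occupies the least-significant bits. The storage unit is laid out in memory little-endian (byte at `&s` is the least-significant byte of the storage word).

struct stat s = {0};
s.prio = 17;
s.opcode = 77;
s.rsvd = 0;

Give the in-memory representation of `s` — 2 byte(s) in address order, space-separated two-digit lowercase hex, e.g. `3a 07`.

[0+:5] prio=17 & 0x1f = 0x11; word=0x0011
[5+:10] opcode=77 & 0x3ff = 0x4d; word=0x09b1
[15+:1] rsvd=0 & 0x1 = 0x0; word=0x09b1
word = 0x09b1 → little-endian bytes:
  [0]=0xb1  [1]=0x09

b1 09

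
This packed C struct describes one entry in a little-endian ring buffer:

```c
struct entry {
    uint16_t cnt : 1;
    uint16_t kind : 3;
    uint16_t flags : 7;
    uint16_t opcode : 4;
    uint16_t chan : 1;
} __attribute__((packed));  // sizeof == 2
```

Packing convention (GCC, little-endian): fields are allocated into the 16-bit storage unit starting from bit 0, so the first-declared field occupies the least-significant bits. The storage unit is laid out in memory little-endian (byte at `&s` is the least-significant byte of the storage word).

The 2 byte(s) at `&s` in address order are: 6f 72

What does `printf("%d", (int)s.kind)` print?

[0]=0x6f [1]=0x72 (little-endian) → word 0x726f
cnt:1 @ bit 0 → (0x726f>>0)&0x1 = 0x1
kind:3 @ bit 1 → (0x726f>>1)&0x7 = 0x7  ←
flags:7 @ bit 4 → (0x726f>>4)&0x7f = 0x26
opcode:4 @ bit 11 → (0x726f>>11)&0xf = 0xe
chan:1 @ bit 15 → (0x726f>>15)&0x1 = 0x0

7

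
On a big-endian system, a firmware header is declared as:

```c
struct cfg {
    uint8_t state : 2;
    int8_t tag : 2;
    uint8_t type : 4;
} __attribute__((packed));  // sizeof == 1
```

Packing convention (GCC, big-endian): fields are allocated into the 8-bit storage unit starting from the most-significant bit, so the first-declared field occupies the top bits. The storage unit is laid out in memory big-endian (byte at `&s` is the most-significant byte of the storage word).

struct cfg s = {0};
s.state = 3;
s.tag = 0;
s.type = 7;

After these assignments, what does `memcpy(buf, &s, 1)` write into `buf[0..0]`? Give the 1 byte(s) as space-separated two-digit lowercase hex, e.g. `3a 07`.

state:2 = 3 → 0x3 << 6 → word 0xc0
tag:2 = 0 → 0x0 << 4 → word 0xc0
type:4 = 7 → 0x7 << 0 → word 0xc7
word = 0xc7 → big-endian bytes:
  [0]=0xc7

c7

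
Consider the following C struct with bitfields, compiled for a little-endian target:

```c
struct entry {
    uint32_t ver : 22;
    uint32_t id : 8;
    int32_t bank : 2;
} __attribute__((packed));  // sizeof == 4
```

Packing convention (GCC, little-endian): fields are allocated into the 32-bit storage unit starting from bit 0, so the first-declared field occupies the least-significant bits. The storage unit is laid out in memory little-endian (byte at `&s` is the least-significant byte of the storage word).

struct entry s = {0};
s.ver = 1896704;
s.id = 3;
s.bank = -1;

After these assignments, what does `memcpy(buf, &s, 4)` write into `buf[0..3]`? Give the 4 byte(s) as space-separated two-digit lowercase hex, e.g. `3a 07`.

[0+:22] ver=1896704 & 0x3fffff = 0x1cf100; word=0x001cf100
[22+:8] id=3 & 0xff = 0x3; word=0x00dcf100
[30+:2] bank=-1 & 0x3 = 0x3; word=0xc0dcf100
word = 0xc0dcf100 → little-endian bytes:
  [0]=0x00  [1]=0xf1  [2]=0xdc  [3]=0xc0

00 f1 dc c0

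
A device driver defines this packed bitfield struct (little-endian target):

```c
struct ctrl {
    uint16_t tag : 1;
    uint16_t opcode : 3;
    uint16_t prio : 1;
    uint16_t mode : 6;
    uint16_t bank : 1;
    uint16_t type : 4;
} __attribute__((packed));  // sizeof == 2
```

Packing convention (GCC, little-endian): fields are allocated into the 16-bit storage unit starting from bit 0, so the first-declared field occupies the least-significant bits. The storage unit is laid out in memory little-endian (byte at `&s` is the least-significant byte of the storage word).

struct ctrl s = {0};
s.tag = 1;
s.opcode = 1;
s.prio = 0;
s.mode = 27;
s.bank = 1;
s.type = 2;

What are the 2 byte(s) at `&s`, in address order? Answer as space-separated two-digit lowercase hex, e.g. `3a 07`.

[0+:1] tag=1 & 0x1 = 0x1; word=0x0001
[1+:3] opcode=1 & 0x7 = 0x1; word=0x0003
[4+:1] prio=0 & 0x1 = 0x0; word=0x0003
[5+:6] mode=27 & 0x3f = 0x1b; word=0x0363
[11+:1] bank=1 & 0x1 = 0x1; word=0x0b63
[12+:4] type=2 & 0xf = 0x2; word=0x2b63
word = 0x2b63 → little-endian bytes:
  [0]=0x63  [1]=0x2b

63 2b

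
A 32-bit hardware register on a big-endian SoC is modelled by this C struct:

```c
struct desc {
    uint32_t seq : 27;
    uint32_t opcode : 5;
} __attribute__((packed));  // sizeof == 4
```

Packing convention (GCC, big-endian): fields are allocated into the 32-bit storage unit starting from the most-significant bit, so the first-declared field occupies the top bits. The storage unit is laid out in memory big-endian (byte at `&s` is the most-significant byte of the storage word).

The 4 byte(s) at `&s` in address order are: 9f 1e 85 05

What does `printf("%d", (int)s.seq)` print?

[0]=0x9f [1]=0x1e [2]=0x85 [3]=0x05 (big-endian) → word 0x9f1e8505
seq:27 @ bit 5 → (0x9f1e8505>>5)&0x7ffffff = 0x4f8f428  ←
opcode:5 @ bit 0 → (0x9f1e8505>>0)&0x1f = 0x5

83424296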